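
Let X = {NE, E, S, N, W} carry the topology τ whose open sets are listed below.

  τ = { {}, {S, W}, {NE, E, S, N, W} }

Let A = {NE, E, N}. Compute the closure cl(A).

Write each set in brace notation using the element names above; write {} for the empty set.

{NE, E, N}

complement {S, W}; its interior {S, W}; cl(A) = X∖{S, W} = {NE, E, N}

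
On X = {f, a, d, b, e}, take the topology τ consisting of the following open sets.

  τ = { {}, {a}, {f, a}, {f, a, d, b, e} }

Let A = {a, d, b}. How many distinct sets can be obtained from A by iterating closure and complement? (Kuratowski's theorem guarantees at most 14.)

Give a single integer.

complement {f, e}; its interior {}; cl(A) = X∖{} = {f, a, d, b, e}
With k = closure, c = complement:
  1. A     = {a, d, b}
  2. kA    = {f, a, d, b, e}
  3. cA    = {f, e}
  4. ckA   = {}
  5. kcA   = {f, d, b, e}
  6. ckcA  = {a}
k, c of each give nothing new

6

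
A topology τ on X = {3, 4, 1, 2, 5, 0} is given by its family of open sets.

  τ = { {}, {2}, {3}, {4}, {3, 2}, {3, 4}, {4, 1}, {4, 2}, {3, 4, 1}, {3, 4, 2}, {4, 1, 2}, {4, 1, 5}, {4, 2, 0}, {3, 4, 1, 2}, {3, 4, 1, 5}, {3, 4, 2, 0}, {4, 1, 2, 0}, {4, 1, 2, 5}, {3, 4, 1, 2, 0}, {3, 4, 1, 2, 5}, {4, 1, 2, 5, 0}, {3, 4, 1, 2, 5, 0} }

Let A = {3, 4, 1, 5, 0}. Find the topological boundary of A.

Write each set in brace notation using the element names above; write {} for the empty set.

{0}

interior: largest open inside A is {3, 4, 1, 5} (from {}, {4}, {3}, {3, 4}, {4, 1}, {4, 1, 5}, {3, 4, 1}, {3, 4, 1, 5})
cl via duality: int({2}) = {2}, so X∖{2} = {3, 4, 1, 5, 0}
cl∖int = {0}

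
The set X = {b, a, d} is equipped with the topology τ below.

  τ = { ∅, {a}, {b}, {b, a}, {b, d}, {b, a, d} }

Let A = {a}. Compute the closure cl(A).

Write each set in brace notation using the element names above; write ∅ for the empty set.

{a}

closure: X∖int(X∖A) = X∖{b, d} = {a}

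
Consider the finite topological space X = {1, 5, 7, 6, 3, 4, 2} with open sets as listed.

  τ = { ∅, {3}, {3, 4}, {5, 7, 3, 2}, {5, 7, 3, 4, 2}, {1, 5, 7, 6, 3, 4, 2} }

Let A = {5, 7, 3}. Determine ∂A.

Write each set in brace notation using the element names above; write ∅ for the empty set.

{1, 5, 7, 6, 4, 2}

opens ⊆ A: ∅, {3}; union → int = {3}
complement {1, 6, 4, 2}; its interior ∅; cl(A) = X∖∅ = {1, 5, 7, 6, 3, 4, 2}
boundary = {1, 5, 7, 6, 3, 4, 2} ∖ {3} = {1, 5, 7, 6, 4, 2}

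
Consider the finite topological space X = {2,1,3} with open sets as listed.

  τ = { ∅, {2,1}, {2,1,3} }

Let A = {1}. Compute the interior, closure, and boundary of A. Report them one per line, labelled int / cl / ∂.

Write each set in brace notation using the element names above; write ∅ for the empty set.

int(A) = ∅
cl(A)  = {2,1,3}
∂A     = {2,1,3}

U open, U⊆A: ∅. int(A) = ⋃ = ∅
X∖A={2,3}, int(X∖A)=∅, hence cl(A)={2,1,3}
∂A: remove int from cl → {2,1,3}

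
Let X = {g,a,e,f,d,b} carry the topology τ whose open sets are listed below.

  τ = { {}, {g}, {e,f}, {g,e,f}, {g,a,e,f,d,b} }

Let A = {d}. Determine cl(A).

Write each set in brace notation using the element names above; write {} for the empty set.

{a,d,b}

cl via duality: int({g,a,e,f,b}) = {g,e,f}, so X∖{g,e,f} = {a,d,b}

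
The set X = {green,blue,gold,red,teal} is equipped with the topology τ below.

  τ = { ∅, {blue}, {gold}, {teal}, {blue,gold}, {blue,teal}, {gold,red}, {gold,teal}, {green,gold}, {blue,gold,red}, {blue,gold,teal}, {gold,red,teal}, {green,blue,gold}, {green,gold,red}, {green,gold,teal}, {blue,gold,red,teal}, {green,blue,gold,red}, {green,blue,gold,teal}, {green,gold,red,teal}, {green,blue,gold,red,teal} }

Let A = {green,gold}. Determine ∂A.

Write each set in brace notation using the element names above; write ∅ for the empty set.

{red}

open subsets of A: ∅, {gold}, {green,gold}; so int(A) = {green,gold}
closure: X∖int(X∖A) = X∖{blue,teal} = {green,gold,red}
∂A = {green,gold,red} minus {green,gold} = {red}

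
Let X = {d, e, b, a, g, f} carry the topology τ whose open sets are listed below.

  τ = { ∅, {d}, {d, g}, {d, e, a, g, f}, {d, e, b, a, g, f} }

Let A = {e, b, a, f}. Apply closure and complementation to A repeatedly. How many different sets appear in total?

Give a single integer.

complement {d, g}; its interior {d, g}; cl(A) = X∖{d, g} = {e, b, a, f}
With k = closure, c = complement:
  1. A     = {e, b, a, f}
  2. cA    = {d, g}
  3. kcA   = {d, e, b, a, g, f}
  4. ckcA  = ∅
k, c of each give nothing new

4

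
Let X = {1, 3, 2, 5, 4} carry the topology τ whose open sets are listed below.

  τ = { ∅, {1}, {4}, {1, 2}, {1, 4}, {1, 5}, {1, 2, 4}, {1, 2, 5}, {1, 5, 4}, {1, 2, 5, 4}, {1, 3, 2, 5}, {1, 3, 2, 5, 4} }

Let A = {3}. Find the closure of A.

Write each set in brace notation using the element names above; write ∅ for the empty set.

{3}

closure: X∖int(X∖A) = X∖{1, 2, 5, 4} = {3}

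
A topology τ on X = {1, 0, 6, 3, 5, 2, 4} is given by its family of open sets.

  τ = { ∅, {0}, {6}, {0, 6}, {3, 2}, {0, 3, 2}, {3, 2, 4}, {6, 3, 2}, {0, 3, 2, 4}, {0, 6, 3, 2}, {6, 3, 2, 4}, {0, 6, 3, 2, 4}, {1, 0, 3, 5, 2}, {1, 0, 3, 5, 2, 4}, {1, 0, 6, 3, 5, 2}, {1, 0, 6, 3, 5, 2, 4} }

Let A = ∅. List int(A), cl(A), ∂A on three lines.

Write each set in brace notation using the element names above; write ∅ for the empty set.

U open, U⊆A: ∅. int(A) = ⋃ = ∅
X∖A={1, 0, 6, 3, 5, 2, 4}, int(X∖A)={1, 0, 6, 3, 5, 2, 4}, hence cl(A)=∅
∂A: remove int from cl → ∅

int(A) = ∅
cl(A)  = ∅
∂A     = ∅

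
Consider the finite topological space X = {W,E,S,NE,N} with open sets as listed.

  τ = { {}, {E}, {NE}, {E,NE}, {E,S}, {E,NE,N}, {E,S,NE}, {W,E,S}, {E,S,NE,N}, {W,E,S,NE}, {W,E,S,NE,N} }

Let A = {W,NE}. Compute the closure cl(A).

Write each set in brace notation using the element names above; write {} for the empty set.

cl via duality: int({E,S,N}) = {E,S}, so X∖{E,S} = {W,NE,N}

{W,NE,N}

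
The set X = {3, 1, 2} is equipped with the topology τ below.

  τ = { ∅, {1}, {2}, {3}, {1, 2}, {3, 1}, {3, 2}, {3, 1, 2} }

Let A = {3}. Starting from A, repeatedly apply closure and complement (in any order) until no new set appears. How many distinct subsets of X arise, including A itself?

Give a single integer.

2

complement {1, 2}; its interior {1, 2}; cl(A) = X∖{1, 2} = {3}
With k = closure, c = complement:
  1. A     = {3}
  2. cA    = {1, 2}
k, c of each give nothing new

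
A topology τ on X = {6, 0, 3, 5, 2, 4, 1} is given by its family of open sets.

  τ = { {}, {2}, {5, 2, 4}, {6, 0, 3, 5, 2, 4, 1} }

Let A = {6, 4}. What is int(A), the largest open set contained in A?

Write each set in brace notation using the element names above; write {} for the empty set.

{}

interior: largest open inside A is {} (from {})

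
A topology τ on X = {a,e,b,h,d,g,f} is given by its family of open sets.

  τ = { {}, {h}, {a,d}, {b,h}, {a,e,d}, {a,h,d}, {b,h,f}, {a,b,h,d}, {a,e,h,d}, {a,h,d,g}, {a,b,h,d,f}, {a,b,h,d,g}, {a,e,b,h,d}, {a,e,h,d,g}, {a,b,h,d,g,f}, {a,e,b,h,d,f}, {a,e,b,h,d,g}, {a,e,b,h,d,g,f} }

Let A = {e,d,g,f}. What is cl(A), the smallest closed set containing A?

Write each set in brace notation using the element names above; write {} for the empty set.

cl via duality: int({a,b,h}) = {b,h}, so X∖{b,h} = {a,e,d,g,f}

{a,e,d,g,f}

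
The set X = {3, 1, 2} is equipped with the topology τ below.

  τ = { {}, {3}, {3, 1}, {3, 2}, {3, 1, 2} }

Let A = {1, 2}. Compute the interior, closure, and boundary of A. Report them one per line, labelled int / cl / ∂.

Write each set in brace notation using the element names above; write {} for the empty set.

int(A) = {}
cl(A)  = {1, 2}
∂A     = {1, 2}

opens ⊆ A: {}; union → int = {}
complement {3}; its interior {3}; cl(A) = X∖{3} = {1, 2}
boundary = {1, 2} ∖ {} = {1, 2}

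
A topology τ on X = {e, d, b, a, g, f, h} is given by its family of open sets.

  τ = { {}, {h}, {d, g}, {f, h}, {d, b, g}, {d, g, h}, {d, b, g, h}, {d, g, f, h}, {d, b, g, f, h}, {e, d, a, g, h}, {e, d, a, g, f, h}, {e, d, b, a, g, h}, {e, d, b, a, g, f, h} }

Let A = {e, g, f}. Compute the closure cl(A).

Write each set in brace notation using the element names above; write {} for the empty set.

{e, d, b, a, g, f}

closure: X∖int(X∖A) = X∖{h} = {e, d, b, a, g, f}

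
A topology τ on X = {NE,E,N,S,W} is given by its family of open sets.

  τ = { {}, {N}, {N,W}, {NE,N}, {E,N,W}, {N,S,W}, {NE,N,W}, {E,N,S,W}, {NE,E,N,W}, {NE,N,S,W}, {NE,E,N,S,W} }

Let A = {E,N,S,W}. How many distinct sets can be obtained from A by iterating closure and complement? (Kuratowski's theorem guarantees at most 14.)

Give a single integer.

X∖A={NE}, int(X∖A)={}, hence cl(A)={NE,E,N,S,W}
Orbit (k=closure, c=complement):
  1. A     = {E,N,S,W}
  2. kA    = {NE,E,N,S,W}
  3. cA    = {NE}
  4. ckA   = {}
(closed under both — stop)

4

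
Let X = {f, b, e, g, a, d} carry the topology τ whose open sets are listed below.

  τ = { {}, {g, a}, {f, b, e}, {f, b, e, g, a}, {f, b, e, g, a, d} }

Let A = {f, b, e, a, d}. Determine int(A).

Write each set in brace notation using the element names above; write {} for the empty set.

interior: largest open inside A is {f, b, e} (from {}, {f, b, e})

{f, b, e}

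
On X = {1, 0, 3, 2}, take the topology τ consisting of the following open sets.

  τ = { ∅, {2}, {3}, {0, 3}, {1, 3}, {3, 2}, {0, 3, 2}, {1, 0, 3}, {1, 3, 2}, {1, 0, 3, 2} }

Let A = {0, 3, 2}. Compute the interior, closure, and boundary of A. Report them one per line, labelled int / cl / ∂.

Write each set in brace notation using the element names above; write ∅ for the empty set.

opens ⊆ A: ∅, {2}, {3}, {0, 3}, {3, 2}, {0, 3, 2}; union → int = {0, 3, 2}
complement {1}; its interior ∅; cl(A) = X∖∅ = {1, 0, 3, 2}
boundary = {1, 0, 3, 2} ∖ {0, 3, 2} = {1}

int(A) = {0, 3, 2}
cl(A)  = {1, 0, 3, 2}
∂A     = {1}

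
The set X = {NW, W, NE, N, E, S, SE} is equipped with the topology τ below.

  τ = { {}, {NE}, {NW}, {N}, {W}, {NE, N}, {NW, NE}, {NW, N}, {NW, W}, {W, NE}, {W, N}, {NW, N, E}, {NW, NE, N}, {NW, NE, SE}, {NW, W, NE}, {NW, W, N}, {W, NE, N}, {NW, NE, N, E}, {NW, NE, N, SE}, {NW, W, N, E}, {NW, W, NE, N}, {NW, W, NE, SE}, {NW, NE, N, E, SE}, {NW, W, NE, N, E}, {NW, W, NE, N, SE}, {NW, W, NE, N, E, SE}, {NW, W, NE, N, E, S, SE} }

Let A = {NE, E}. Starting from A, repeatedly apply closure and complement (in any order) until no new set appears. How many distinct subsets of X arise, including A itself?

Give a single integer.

complement {NW, W, N, S, SE}; its interior {NW, W, N}; cl(A) = X∖{NW, W, N} = {NE, E, S, SE}
With k = closure, c = complement:
  1. A     = {NE, E}
  2. kA    = {NE, E, S, SE}
  3. cA    = {NW, W, N, S, SE}
  4. ckA   = {NW, W, N}
  5. kcA   = {NW, W, N, E, S, SE}
  6. ckcA  = {NE}
  7. kckcA = {NE, S, SE}
  8. ckckcA = {NW, W, N, E}
k, c of each give nothing new

8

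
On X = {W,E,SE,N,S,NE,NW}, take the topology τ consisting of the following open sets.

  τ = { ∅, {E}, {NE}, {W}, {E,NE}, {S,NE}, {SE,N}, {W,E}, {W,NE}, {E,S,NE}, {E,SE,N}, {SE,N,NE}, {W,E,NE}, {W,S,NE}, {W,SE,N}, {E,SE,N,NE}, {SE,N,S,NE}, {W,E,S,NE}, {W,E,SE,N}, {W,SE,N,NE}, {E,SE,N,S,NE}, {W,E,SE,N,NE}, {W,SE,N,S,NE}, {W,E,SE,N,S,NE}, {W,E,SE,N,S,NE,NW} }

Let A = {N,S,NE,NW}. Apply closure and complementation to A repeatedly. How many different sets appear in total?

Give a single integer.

10

closure: X∖int(X∖A) = X∖{W,E} = {SE,N,S,NE,NW}
Let k=closure and c=complement:
  1. A     = {N,S,NE,NW}
  2. kA    = {SE,N,S,NE,NW}
  3. cA    = {W,E,SE}
  4. ckA   = {W,E}
  5. kcA   = {W,E,SE,N,NW}
  6. kckA  = {W,E,NW}
  7. ckcA  = {S,NE}
  8. ckckA = {SE,N,S,NE}
  9. kckcA = {S,NE,NW}
  10. ckckcA = {W,E,SE,N}
— saturated at 10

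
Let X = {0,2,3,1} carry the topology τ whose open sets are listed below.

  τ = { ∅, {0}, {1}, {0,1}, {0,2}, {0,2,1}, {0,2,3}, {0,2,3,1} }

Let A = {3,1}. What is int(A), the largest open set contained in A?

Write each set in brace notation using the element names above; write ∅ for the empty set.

{1}

U open, U⊆A: ∅, {1}. int(A) = ⋃ = {1}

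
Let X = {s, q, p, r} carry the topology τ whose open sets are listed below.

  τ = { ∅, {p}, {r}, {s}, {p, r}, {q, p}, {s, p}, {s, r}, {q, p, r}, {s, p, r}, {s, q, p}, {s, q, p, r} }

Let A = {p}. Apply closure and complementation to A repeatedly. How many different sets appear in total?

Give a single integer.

4

closure: X∖int(X∖A) = X∖{s, r} = {q, p}
Let k=closure and c=complement:
  1. A     = {p}
  2. kA    = {q, p}
  3. cA    = {s, q, r}
  4. ckA   = {s, r}
— saturated at 4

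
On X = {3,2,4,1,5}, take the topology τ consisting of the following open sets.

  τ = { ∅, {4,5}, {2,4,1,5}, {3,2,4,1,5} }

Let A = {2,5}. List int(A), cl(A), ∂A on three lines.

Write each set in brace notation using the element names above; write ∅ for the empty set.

U open, U⊆A: ∅. int(A) = ⋃ = ∅
X∖A={3,4,1}, int(X∖A)=∅, hence cl(A)={3,2,4,1,5}
∂A: remove int from cl → {3,2,4,1,5}

int(A) = ∅
cl(A)  = {3,2,4,1,5}
∂A     = {3,2,4,1,5}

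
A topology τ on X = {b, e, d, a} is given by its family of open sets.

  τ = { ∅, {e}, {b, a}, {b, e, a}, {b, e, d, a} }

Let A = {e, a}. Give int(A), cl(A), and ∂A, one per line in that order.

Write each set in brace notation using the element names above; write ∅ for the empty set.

interior: largest open inside A is {e} (from ∅, {e})
cl via duality: int({b, d}) = ∅, so X∖∅ = {b, e, d, a}
cl∖int = {b, d, a}

int(A) = {e}
cl(A)  = {b, e, d, a}
∂A     = {b, d, a}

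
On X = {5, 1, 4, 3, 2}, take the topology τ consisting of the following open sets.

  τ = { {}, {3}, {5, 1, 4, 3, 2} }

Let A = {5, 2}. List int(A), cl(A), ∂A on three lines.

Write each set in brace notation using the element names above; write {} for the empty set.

int(A) = {}
cl(A)  = {5, 1, 4, 2}
∂A     = {5, 1, 4, 2}

open subsets of A: {}; so int(A) = {}
closure: X∖int(X∖A) = X∖{3} = {5, 1, 4, 2}
∂A = {5, 1, 4, 2} minus {} = {5, 1, 4, 2}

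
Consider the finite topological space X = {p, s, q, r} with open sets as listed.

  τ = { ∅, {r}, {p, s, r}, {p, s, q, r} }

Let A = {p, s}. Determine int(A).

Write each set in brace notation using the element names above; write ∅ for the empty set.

∅

opens ⊆ A: ∅; union → int = ∅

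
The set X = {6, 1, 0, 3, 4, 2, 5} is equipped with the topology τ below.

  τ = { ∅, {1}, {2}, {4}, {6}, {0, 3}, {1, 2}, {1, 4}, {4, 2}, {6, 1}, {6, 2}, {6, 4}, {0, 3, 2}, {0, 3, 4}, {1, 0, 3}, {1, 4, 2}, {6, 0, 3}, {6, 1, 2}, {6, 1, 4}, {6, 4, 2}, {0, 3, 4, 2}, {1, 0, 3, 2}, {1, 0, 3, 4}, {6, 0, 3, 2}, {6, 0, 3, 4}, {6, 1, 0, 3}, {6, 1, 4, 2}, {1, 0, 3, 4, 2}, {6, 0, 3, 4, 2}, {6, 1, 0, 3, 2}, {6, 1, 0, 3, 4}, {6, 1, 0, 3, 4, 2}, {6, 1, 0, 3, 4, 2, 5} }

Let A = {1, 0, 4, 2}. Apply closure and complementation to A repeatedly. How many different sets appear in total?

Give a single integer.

X∖A={6, 3, 5}, int(X∖A)={6}, hence cl(A)={1, 0, 3, 4, 2, 5}
Orbit (k=closure, c=complement):
  1. A     = {1, 0, 4, 2}
  2. kA    = {1, 0, 3, 4, 2, 5}
  3. cA    = {6, 3, 5}
  4. ckA   = {6}
  5. kcA   = {6, 0, 3, 5}
  6. kckA  = {6, 5}
  7. ckcA  = {1, 4, 2}
  8. ckckA = {1, 0, 3, 4, 2}
  9. kckcA = {1, 4, 2, 5}
  10. ckckcA = {6, 0, 3}
(closed under both — stop)

10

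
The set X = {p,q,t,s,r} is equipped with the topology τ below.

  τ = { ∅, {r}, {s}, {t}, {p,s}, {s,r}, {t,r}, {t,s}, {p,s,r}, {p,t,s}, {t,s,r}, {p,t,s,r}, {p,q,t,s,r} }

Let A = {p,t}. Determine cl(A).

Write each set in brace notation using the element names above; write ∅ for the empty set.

cl via duality: int({q,s,r}) = {s,r}, so X∖{s,r} = {p,q,t}

{p,q,t}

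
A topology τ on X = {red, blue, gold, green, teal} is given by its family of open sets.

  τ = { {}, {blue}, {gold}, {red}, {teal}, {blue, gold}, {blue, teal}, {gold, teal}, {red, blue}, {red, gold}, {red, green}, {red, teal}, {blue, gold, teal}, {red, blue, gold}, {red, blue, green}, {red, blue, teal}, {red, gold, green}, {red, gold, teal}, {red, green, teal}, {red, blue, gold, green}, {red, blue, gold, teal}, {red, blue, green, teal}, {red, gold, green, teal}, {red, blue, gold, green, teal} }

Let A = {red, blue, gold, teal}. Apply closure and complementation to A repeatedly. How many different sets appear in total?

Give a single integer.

4

complement {green}; its interior {}; cl(A) = X∖{} = {red, blue, gold, green, teal}
With k = closure, c = complement:
  1. A     = {red, blue, gold, teal}
  2. kA    = {red, blue, gold, green, teal}
  3. cA    = {green}
  4. ckA   = {}
k, c of each give nothing new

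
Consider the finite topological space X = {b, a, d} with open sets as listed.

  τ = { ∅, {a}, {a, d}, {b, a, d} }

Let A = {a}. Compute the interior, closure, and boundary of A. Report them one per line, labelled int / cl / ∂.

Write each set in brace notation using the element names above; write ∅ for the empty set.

U open, U⊆A: ∅, {a}. int(A) = ⋃ = {a}
X∖A={b, d}, int(X∖A)=∅, hence cl(A)={b, a, d}
∂A: remove int from cl → {b, d}

int(A) = {a}
cl(A)  = {b, a, d}
∂A     = {b, d}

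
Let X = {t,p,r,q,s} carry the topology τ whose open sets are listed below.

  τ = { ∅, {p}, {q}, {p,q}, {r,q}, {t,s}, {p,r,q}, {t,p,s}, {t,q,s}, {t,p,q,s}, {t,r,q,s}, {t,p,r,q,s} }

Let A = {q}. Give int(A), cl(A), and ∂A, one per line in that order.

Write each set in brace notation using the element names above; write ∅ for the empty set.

int(A) = {q}
cl(A)  = {r,q}
∂A     = {r}

U open, U⊆A: ∅, {q}. int(A) = ⋃ = {q}
X∖A={t,p,r,s}, int(X∖A)={t,p,s}, hence cl(A)={r,q}
∂A: remove int from cl → {r}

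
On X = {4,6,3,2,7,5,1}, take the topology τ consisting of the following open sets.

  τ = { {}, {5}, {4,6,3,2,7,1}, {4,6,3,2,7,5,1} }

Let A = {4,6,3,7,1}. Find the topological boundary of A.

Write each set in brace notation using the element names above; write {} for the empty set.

open subsets of A: {}; so int(A) = {}
closure: X∖int(X∖A) = X∖{5} = {4,6,3,2,7,1}
∂A = {4,6,3,2,7,1} minus {} = {4,6,3,2,7,1}

{4,6,3,2,7,1}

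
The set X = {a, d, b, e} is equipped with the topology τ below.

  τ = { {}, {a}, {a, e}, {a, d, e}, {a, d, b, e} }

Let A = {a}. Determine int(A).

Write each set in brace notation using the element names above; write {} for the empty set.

{a}

opens ⊆ A: {}, {a}; union → int = {a}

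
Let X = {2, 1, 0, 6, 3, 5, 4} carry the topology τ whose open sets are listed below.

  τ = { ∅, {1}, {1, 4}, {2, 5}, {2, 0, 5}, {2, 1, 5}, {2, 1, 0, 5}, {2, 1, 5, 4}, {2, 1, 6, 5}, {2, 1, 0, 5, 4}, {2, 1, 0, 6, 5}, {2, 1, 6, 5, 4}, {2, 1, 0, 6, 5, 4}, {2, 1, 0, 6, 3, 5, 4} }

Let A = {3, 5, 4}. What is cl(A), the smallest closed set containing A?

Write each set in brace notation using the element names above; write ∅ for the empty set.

complement {2, 1, 0, 6}; its interior {1}; cl(A) = X∖{1} = {2, 0, 6, 3, 5, 4}

{2, 0, 6, 3, 5, 4}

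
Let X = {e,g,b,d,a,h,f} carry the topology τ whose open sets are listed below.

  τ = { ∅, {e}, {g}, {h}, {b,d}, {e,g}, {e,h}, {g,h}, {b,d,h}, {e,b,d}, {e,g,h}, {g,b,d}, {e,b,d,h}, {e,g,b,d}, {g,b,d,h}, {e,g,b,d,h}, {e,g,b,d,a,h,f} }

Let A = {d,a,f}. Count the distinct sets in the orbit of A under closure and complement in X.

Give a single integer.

X∖A={e,g,b,h}, int(X∖A)={e,g,h}, hence cl(A)={b,d,a,f}
Orbit (k=closure, c=complement):
  1. A     = {d,a,f}
  2. kA    = {b,d,a,f}
  3. cA    = {e,g,b,h}
  4. ckA   = {e,g,h}
  5. kcA   = {e,g,b,d,a,h,f}
  6. kckA  = {e,g,a,h,f}
  7. ckcA  = ∅
  8. ckckA = {b,d}
(closed under both — stop)

8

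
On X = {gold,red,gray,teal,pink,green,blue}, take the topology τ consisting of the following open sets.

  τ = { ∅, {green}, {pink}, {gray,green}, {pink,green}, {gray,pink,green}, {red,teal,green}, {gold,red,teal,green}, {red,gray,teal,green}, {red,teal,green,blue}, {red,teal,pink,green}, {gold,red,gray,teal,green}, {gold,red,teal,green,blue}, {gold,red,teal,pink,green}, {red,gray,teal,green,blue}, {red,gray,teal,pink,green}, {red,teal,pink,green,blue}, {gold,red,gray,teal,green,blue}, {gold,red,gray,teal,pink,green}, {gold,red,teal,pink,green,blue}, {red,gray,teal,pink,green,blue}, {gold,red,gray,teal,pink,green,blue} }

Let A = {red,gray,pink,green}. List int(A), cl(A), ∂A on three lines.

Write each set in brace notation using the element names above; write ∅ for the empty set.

U open, U⊆A: ∅, {pink}, {green}, {gray,green}, {pink,green}, {gray,pink,green}. int(A) = ⋃ = {gray,pink,green}
X∖A={gold,teal,blue}, int(X∖A)=∅, hence cl(A)={gold,red,gray,teal,pink,green,blue}
∂A: remove int from cl → {gold,red,teal,blue}

int(A) = {gray,pink,green}
cl(A)  = {gold,red,gray,teal,pink,green,blue}
∂A     = {gold,red,teal,blue}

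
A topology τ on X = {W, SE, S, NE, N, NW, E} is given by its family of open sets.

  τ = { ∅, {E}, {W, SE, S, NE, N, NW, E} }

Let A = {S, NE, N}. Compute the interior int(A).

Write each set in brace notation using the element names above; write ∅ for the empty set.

open subsets of A: ∅; so int(A) = ∅

∅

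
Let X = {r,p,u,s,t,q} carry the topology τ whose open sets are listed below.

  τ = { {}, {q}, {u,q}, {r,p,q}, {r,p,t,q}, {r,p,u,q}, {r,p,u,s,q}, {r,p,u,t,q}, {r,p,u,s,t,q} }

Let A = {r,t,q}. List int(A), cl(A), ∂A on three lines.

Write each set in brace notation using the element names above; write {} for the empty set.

interior: largest open inside A is {q} (from {}, {q})
cl via duality: int({p,u,s}) = {}, so X∖{} = {r,p,u,s,t,q}
cl∖int = {r,p,u,s,t}

int(A) = {q}
cl(A)  = {r,p,u,s,t,q}
∂A     = {r,p,u,s,t}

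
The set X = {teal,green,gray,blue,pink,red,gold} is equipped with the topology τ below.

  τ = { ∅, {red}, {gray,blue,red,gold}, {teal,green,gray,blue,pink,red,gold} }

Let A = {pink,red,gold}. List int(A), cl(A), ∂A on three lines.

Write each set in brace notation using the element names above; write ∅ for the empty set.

int(A) = {red}
cl(A)  = {teal,green,gray,blue,pink,red,gold}
∂A     = {teal,green,gray,blue,pink,gold}

opens ⊆ A: ∅, {red}; union → int = {red}
complement {teal,green,gray,blue}; its interior ∅; cl(A) = X∖∅ = {teal,green,gray,blue,pink,red,gold}
boundary = {teal,green,gray,blue,pink,red,gold} ∖ {red} = {teal,green,gray,blue,pink,gold}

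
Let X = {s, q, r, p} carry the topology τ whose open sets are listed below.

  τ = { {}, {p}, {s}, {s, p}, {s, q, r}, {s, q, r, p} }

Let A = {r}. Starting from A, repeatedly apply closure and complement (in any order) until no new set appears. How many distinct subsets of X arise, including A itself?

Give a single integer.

complement {s, q, p}; its interior {s, p}; cl(A) = X∖{s, p} = {q, r}
With k = closure, c = complement:
  1. A     = {r}
  2. kA    = {q, r}
  3. cA    = {s, q, p}
  4. ckA   = {s, p}
  5. kcA   = {s, q, r, p}
  6. ckcA  = {}
k, c of each give nothing new

6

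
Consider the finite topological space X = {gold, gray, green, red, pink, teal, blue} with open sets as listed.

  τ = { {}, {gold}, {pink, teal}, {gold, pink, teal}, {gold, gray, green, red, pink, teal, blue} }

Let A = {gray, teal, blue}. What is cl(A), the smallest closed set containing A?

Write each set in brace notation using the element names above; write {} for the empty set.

{gray, green, red, pink, teal, blue}

complement {gold, green, red, pink}; its interior {gold}; cl(A) = X∖{gold} = {gray, green, red, pink, teal, blue}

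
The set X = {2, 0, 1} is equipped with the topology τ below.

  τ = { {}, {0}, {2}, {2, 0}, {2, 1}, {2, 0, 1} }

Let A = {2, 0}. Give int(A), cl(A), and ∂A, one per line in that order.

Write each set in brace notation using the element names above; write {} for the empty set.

interior: largest open inside A is {2, 0} (from {}, {2}, {0}, {2, 0})
cl via duality: int({1}) = {}, so X∖{} = {2, 0, 1}
cl∖int = {1}

int(A) = {2, 0}
cl(A)  = {2, 0, 1}
∂A     = {1}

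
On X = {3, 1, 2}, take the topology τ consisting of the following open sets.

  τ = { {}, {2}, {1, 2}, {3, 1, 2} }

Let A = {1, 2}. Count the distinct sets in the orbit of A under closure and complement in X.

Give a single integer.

cl via duality: int({3}) = {}, so X∖{} = {3, 1, 2}
Write k for closure, c for complement:
  1. A     = {1, 2}
  2. kA    = {3, 1, 2}
  3. cA    = {3}
  4. ckA   = {}
applying k or c yields no new set

4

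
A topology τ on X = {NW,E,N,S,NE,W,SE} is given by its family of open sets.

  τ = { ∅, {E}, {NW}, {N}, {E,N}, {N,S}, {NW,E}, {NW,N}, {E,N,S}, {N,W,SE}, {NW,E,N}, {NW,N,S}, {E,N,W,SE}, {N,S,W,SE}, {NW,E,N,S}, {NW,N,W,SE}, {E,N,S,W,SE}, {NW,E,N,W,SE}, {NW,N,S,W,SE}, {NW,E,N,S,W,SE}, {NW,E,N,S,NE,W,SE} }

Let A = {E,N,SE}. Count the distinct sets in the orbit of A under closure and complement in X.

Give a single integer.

8

complement {NW,S,NE,W}; its interior {NW}; cl(A) = X∖{NW} = {E,N,S,NE,W,SE}
With k = closure, c = complement:
  1. A     = {E,N,SE}
  2. kA    = {E,N,S,NE,W,SE}
  3. cA    = {NW,S,NE,W}
  4. ckA   = {NW}
  5. kcA   = {NW,S,NE,W,SE}
  6. kckA  = {NW,NE}
  7. ckcA  = {E,N}
  8. ckckA = {E,N,S,W,SE}
k, c of each give nothing new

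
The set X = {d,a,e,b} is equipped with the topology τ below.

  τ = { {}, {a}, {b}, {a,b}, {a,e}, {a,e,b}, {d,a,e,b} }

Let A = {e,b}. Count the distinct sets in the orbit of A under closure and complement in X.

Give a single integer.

cl via duality: int({d,a}) = {a}, so X∖{a} = {d,e,b}
Write k for closure, c for complement:
  1. A     = {e,b}
  2. kA    = {d,e,b}
  3. cA    = {d,a}
  4. ckA   = {a}
  5. kcA   = {d,a,e}
  6. ckcA  = {b}
  7. kckcA = {d,b}
  8. ckckcA = {a,e}
applying k or c yields no new set

8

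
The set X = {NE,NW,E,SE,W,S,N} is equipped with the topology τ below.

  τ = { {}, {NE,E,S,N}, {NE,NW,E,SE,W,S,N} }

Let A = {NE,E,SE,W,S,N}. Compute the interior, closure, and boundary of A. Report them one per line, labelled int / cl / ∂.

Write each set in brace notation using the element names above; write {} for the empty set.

int(A) = {NE,E,S,N}
cl(A)  = {NE,NW,E,SE,W,S,N}
∂A     = {NW,SE,W}

U open, U⊆A: {}, {NE,E,S,N}. int(A) = ⋃ = {NE,E,S,N}
X∖A={NW}, int(X∖A)={}, hence cl(A)={NE,NW,E,SE,W,S,N}
∂A: remove int from cl → {NW,SE,W}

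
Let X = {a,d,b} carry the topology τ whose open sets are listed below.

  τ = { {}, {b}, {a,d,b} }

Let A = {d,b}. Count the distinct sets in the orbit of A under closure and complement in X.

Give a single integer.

complement {a}; its interior {}; cl(A) = X∖{} = {a,d,b}
With k = closure, c = complement:
  1. A     = {d,b}
  2. kA    = {a,d,b}
  3. cA    = {a}
  4. ckA   = {}
  5. kcA   = {a,d}
  6. ckcA  = {b}
k, c of each give nothing new

6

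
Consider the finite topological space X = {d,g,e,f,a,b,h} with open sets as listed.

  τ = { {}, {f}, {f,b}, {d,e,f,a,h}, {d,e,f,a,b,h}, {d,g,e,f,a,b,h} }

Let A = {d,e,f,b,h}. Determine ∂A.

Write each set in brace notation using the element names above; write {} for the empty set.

opens ⊆ A: {}, {f}, {f,b}; union → int = {f,b}
complement {g,a}; its interior {}; cl(A) = X∖{} = {d,g,e,f,a,b,h}
boundary = {d,g,e,f,a,b,h} ∖ {f,b} = {d,g,e,a,h}

{d,g,e,a,h}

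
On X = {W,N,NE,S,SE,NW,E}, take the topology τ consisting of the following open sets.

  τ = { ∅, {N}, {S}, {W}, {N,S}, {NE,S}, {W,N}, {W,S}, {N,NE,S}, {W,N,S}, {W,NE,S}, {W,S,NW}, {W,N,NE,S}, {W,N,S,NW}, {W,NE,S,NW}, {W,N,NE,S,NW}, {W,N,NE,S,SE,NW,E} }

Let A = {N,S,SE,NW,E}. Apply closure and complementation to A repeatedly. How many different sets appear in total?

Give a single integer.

8

complement {W,NE}; its interior {W}; cl(A) = X∖{W} = {N,NE,S,SE,NW,E}
With k = closure, c = complement:
  1. A     = {N,S,SE,NW,E}
  2. kA    = {N,NE,S,SE,NW,E}
  3. cA    = {W,NE}
  4. ckA   = {W}
  5. kcA   = {W,NE,SE,NW,E}
  6. kckA  = {W,SE,NW,E}
  7. ckcA  = {N,S}
  8. ckckA = {N,NE,S}
k, c of each give nothing new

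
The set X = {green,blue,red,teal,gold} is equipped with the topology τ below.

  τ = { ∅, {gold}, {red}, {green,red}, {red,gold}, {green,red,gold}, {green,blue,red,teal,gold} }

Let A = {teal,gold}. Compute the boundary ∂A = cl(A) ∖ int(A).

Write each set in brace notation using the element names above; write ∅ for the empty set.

open subsets of A: ∅, {gold}; so int(A) = {gold}
closure: X∖int(X∖A) = X∖{green,red} = {blue,teal,gold}
∂A = {blue,teal,gold} minus {gold} = {blue,teal}

{blue,teal}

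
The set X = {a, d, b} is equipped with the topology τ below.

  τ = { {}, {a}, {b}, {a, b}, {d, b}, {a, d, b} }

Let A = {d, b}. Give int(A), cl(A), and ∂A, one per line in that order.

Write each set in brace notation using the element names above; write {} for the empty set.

interior: largest open inside A is {d, b} (from {}, {b}, {d, b})
cl via duality: int({a}) = {a}, so X∖{a} = {d, b}
cl∖int = {}

int(A) = {d, b}
cl(A)  = {d, b}
∂A     = {}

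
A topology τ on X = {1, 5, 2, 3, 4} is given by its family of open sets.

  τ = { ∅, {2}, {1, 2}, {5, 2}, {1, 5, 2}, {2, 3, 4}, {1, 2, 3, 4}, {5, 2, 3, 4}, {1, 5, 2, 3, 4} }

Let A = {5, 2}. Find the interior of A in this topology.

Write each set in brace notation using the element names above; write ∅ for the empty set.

{5, 2}

open subsets of A: ∅, {2}, {5, 2}; so int(A) = {5, 2}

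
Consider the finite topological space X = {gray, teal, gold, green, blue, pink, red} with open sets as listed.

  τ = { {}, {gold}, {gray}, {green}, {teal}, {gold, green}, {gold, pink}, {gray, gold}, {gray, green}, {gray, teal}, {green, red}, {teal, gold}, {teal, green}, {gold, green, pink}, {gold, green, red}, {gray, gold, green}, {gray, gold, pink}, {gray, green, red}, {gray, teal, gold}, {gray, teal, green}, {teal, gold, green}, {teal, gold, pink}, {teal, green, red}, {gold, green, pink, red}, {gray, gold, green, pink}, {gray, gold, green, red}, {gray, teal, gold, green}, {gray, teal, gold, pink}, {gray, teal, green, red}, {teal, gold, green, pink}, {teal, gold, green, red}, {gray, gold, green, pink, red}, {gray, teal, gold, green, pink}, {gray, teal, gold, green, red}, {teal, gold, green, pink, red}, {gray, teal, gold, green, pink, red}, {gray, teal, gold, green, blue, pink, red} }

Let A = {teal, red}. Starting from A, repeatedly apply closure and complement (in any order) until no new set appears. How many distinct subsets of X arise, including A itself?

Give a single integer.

8

complement {gray, gold, green, blue, pink}; its interior {gray, gold, green, pink}; cl(A) = X∖{gray, gold, green, pink} = {teal, blue, red}
With k = closure, c = complement:
  1. A     = {teal, red}
  2. kA    = {teal, blue, red}
  3. cA    = {gray, gold, green, blue, pink}
  4. ckA   = {gray, gold, green, pink}
  5. kcA   = {gray, gold, green, blue, pink, red}
  6. ckcA  = {teal}
  7. kckcA = {teal, blue}
  8. ckckcA = {gray, gold, green, pink, red}
k, c of each give nothing new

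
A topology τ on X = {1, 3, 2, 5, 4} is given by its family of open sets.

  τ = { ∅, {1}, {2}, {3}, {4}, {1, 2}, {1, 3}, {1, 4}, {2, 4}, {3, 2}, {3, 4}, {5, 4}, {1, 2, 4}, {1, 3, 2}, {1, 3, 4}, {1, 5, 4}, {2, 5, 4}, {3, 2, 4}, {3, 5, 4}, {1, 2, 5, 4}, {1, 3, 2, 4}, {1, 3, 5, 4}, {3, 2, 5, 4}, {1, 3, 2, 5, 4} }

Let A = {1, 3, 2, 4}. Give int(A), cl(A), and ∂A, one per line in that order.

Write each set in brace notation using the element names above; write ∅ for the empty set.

interior: largest open inside A is {1, 3, 2, 4} (from ∅, {1}, {4}, {2}, {3}, {3, 4}, {1, 3}, {3, 2}, {1, 2}, {2, 4}, {1, 4}, {1, 3, 4}, {1, 2, 4}, {3, 2, 4}, {1, 3, 2}, {1, 3, 2, 4})
cl via duality: int({5}) = ∅, so X∖∅ = {1, 3, 2, 5, 4}
cl∖int = {5}

int(A) = {1, 3, 2, 4}
cl(A)  = {1, 3, 2, 5, 4}
∂A     = {5}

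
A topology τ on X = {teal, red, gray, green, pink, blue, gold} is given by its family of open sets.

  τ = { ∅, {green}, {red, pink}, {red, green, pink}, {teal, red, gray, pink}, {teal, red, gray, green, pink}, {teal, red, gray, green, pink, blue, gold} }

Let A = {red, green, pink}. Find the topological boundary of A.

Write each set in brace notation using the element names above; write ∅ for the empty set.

{teal, gray, blue, gold}

interior: largest open inside A is {red, green, pink} (from ∅, {green}, {red, pink}, {red, green, pink})
cl via duality: int({teal, gray, blue, gold}) = ∅, so X∖∅ = {teal, red, gray, green, pink, blue, gold}
cl∖int = {teal, gray, blue, gold}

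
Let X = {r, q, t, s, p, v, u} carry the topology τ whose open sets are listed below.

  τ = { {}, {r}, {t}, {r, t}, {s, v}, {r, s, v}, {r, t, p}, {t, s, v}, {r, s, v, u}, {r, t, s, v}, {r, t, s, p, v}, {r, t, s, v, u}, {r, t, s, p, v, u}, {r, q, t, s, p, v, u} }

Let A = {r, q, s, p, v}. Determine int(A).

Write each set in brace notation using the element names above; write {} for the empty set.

interior: largest open inside A is {r, s, v} (from {}, {r}, {s, v}, {r, s, v})

{r, s, v}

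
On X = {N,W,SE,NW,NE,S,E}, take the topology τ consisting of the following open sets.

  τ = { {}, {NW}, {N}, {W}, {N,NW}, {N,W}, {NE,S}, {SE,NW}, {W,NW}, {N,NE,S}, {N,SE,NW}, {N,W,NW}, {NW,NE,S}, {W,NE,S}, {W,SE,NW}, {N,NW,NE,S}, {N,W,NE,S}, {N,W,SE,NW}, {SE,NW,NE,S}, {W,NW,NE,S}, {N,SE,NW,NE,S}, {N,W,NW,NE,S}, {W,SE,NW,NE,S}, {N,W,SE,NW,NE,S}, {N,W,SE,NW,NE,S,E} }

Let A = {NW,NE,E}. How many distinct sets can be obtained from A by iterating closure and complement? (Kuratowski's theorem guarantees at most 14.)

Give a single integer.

closure: X∖int(X∖A) = X∖{N,W} = {SE,NW,NE,S,E}
Let k=closure and c=complement:
  1. A     = {NW,NE,E}
  2. kA    = {SE,NW,NE,S,E}
  3. cA    = {N,W,SE,S}
  4. ckA   = {N,W}
  5. kcA   = {N,W,SE,NE,S,E}
  6. kckA  = {N,W,E}
  7. ckcA  = {NW}
  8. ckckA = {SE,NW,NE,S}
  9. kckcA = {SE,NW,E}
  10. ckckcA = {N,W,NE,S}
  11. kckckcA = {N,W,NE,S,E}
  12. ckckckcA = {SE,NW}
— saturated at 12

12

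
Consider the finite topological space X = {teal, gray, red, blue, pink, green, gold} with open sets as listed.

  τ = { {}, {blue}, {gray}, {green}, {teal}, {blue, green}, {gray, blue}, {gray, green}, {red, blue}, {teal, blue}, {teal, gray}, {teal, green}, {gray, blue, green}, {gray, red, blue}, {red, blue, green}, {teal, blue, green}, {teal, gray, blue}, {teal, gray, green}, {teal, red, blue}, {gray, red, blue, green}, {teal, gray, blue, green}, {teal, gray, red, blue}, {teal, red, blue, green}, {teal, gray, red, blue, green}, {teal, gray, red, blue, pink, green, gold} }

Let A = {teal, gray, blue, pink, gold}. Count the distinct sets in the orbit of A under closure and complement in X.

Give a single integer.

complement {red, green}; its interior {green}; cl(A) = X∖{green} = {teal, gray, red, blue, pink, gold}
With k = closure, c = complement:
  1. A     = {teal, gray, blue, pink, gold}
  2. kA    = {teal, gray, red, blue, pink, gold}
  3. cA    = {red, green}
  4. ckA   = {green}
  5. kcA   = {red, pink, green, gold}
  6. kckA  = {pink, green, gold}
  7. ckcA  = {teal, gray, blue}
  8. ckckA = {teal, gray, red, blue}
k, c of each give nothing new

8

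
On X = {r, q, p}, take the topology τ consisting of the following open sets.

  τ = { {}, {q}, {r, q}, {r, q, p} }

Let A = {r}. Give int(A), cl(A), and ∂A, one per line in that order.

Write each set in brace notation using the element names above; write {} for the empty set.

interior: largest open inside A is {} (from {})
cl via duality: int({q, p}) = {q}, so X∖{q} = {r, p}
cl∖int = {r, p}

int(A) = {}
cl(A)  = {r, p}
∂A     = {r, p}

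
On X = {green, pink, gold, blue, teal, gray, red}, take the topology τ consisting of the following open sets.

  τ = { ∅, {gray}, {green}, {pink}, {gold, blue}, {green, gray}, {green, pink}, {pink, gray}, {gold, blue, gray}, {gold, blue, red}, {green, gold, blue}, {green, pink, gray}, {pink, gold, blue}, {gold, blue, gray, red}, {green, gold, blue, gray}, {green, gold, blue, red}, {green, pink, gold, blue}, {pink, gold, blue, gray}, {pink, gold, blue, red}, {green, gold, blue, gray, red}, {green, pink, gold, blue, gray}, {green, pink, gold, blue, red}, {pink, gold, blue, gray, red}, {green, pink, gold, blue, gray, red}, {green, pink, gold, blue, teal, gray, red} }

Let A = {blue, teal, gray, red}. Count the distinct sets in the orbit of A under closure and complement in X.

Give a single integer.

10

complement {green, pink, gold}; its interior {green, pink}; cl(A) = X∖{green, pink} = {gold, blue, teal, gray, red}
With k = closure, c = complement:
  1. A     = {blue, teal, gray, red}
  2. kA    = {gold, blue, teal, gray, red}
  3. cA    = {green, pink, gold}
  4. ckA   = {green, pink}
  5. kcA   = {green, pink, gold, blue, teal, red}
  6. kckA  = {green, pink, teal}
  7. ckcA  = {gray}
  8. ckckA = {gold, blue, gray, red}
  9. kckcA = {teal, gray}
  10. ckckcA = {green, pink, gold, blue, red}
k, c of each give nothing new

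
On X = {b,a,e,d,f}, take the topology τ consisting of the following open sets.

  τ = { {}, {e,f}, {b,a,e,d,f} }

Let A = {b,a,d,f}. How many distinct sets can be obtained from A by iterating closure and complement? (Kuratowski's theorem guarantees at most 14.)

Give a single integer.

closure: X∖int(X∖A) = X∖{} = {b,a,e,d,f}
Let k=closure and c=complement:
  1. A     = {b,a,d,f}
  2. kA    = {b,a,e,d,f}
  3. cA    = {e}
  4. ckA   = {}
— saturated at 4

4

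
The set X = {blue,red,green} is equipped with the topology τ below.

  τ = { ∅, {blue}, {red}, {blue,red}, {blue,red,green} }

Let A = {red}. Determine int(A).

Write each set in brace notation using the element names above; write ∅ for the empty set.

{red}

U open, U⊆A: ∅, {red}. int(A) = ⋃ = {red}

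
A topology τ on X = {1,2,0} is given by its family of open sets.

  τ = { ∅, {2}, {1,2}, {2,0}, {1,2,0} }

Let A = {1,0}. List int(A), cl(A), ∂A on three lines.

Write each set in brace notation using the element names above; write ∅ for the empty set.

open subsets of A: ∅; so int(A) = ∅
closure: X∖int(X∖A) = X∖{2} = {1,0}
∂A = {1,0} minus ∅ = {1,0}

int(A) = ∅
cl(A)  = {1,0}
∂A     = {1,0}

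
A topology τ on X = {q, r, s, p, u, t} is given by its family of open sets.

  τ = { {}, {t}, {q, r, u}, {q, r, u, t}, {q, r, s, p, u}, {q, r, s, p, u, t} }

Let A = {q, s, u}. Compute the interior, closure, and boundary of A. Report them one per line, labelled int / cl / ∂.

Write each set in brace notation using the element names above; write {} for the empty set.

int(A) = {}
cl(A)  = {q, r, s, p, u}
∂A     = {q, r, s, p, u}

interior: largest open inside A is {} (from {})
cl via duality: int({r, p, t}) = {t}, so X∖{t} = {q, r, s, p, u}
cl∖int = {q, r, s, p, u}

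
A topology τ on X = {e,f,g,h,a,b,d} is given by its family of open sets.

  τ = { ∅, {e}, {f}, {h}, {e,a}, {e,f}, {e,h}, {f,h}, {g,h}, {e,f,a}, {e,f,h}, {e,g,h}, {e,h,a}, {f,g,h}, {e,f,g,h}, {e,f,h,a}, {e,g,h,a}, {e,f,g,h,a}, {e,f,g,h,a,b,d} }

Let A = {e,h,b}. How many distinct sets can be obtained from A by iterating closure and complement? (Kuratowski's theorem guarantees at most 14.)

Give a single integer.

cl via duality: int({f,g,a,d}) = {f}, so X∖{f} = {e,g,h,a,b,d}
Write k for closure, c for complement:
  1. A     = {e,h,b}
  2. kA    = {e,g,h,a,b,d}
  3. cA    = {f,g,a,d}
  4. ckA   = {f}
  5. kcA   = {f,g,a,b,d}
  6. kckA  = {f,b,d}
  7. ckcA  = {e,h}
  8. ckckA = {e,g,h,a}
applying k or c yields no new set

8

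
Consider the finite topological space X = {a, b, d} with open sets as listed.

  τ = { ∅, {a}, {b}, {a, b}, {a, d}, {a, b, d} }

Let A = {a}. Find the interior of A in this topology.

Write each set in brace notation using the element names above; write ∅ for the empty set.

interior: largest open inside A is {a} (from ∅, {a})

{a}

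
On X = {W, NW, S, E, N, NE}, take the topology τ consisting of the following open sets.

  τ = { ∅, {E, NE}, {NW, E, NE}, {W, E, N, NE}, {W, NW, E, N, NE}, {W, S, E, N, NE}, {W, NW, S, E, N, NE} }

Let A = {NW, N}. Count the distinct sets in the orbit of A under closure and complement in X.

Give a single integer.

complement {W, S, E, NE}; its interior {E, NE}; cl(A) = X∖{E, NE} = {W, NW, S, N}
With k = closure, c = complement:
  1. A     = {NW, N}
  2. kA    = {W, NW, S, N}
  3. cA    = {W, S, E, NE}
  4. ckA   = {E, NE}
  5. kcA   = {W, NW, S, E, N, NE}
  6. ckcA  = ∅
k, c of each give nothing new

6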